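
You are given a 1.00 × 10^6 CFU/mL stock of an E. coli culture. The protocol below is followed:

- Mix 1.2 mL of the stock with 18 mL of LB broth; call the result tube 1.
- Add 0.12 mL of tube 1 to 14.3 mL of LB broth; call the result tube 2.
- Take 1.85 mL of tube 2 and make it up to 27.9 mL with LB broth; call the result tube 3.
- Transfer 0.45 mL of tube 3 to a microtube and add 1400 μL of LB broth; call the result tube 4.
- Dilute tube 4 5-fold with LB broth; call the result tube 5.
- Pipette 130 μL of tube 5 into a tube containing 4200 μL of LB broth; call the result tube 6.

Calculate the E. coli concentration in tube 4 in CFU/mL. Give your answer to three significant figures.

Step 1: 1.2 mL + 18 mL = 19.2 mL total → factor 19.2/1.2 = 16
Step 2: 0.12 mL + 14.3 mL = 14.42 mL total → factor 14.42/0.12 = 120.17
Step 3: 1.85 mL brought to 27.9 mL → factor 27.9/1.85 = 15.081
Step 4: 0.45 mL + 1400 μL = 1.85 mL total → factor 1.85/0.45 = 4.1111
Dilution factor through tube 4 = 16 × 120.17 × 15.081 × 4.1111 = 1.1921 × 10^5
[tube 4] = 1.00 × 10^6 CFU/mL / 1.1921 × 10^5 = 8.39 CFU/mL

8.39 CFU/mL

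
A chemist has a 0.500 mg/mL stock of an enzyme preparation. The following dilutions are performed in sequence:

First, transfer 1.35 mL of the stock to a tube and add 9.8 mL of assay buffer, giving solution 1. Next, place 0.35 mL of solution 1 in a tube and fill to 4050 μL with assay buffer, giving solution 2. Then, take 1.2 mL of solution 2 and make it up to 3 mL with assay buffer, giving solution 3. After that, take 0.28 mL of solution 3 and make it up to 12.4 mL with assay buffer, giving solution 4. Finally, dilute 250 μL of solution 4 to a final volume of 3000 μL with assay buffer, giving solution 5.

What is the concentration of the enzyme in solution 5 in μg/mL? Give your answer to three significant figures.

0.00394 μg/mL

Step 1: 1.35 mL + 9.8 mL = 11.15 mL total → factor 11.15/1.35 = 8.2593
Step 2: 0.35 mL brought to 4050 μL → factor 4.05/0.35 = 11.571
Step 3: 1.2 mL brought to 3 mL → factor 3/1.2 = 2.5
Step 4: 0.28 mL brought to 12.4 mL → factor 12.4/0.28 = 44.286
Step 5: 250 μL brought to 3000 μL → factor 3000/250 = 12
Overall dilution factor = 8.2593 × 11.571 × 2.5 × 44.286 × 12 = 1.2697 × 10^5
Final = 0.500 mg/mL / 1.2697 × 10^5 = 3.938 × 10^-6 mg/mL = 0.00394 μg/mL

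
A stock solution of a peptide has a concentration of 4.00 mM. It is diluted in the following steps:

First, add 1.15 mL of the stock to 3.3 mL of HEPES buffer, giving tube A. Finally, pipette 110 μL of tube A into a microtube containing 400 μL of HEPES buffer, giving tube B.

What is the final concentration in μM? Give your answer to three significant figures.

Step 1: 1.15 mL + 3.3 mL = 4.45 mL total → factor 4.45/1.15 = 3.8696
Step 2: 110 μL + 400 μL = 510 μL total → factor 510/110 = 4.6364
Overall dilution factor = 3.8696 × 4.6364 = 17.941
Final = 4.00 mM / 17.941 = 0.2230 mM = 223 μM

223 μM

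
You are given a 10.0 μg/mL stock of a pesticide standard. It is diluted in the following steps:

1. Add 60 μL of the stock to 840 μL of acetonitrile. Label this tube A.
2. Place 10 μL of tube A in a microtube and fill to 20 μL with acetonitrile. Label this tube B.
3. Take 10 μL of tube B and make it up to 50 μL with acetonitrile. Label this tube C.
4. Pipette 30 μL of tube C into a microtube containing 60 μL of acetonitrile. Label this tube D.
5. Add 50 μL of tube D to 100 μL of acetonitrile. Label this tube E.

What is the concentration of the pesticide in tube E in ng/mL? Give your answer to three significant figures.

Step 1: 60 μL + 840 μL = 900 μL total → factor 900/60 = 15
Step 2: 10 μL brought to 20 μL → factor 20/10 = 2
Step 3: 10 μL brought to 50 μL → factor 50/10 = 5
Step 4: 30 μL + 60 μL = 90 μL total → factor 90/30 = 3
Step 5: 50 μL + 100 μL = 150 μL total → factor 150/50 = 3
Overall dilution factor = 15 × 2 × 5 × 3 × 3 = 1350
Final = 10.0 μg/mL / 1350 = 0.007407 μg/mL = 7.41 ng/mL

7.41 ng/mL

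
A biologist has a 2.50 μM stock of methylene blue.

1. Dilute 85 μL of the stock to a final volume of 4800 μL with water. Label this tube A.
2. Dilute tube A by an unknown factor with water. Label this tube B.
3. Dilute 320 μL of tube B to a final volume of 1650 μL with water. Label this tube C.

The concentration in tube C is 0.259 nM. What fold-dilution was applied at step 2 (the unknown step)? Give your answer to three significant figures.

33.2-fold

Step 1: 85 μL brought to 4800 μL → factor 4800/85 = 56.471
Step 2: unknown factor x
Step 3: 320 μL brought to 1650 μL → factor 1650/320 = 5.1562
Product of known-step factors = 291.18
Overall factor = 2.50 μM / (0.259 nM) = 9652.5
x = 9652.5 / 291.18 = 33.2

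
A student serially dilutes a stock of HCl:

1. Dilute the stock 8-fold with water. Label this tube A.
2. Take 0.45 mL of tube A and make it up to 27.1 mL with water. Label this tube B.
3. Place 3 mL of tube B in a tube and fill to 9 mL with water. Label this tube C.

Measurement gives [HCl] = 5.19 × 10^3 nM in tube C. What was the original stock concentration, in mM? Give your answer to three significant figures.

Step 1: 8-fold → factor 8
Step 2: 0.45 mL brought to 27.1 mL → factor 27.1/0.45 = 60.222
Step 3: 3 mL brought to 9 mL → factor 9/3 = 3
Overall dilution factor = 8 × 60.222 × 3 = 1445.3
Stock = 5.19 × 10^3 nM × 1445.3 = 7.501 × 10^6 nM = 7.50 mM

7.50 mM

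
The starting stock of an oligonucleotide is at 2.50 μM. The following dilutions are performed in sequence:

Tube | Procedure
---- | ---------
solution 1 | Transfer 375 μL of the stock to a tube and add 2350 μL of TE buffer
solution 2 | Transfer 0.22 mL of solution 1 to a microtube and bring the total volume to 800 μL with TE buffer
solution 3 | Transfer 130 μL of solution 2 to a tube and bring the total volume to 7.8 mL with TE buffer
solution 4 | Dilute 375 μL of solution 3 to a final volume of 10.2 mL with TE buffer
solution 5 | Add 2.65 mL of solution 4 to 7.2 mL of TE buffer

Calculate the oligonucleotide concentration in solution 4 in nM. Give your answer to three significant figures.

Step 1: 375 μL + 2350 μL = 2725 μL total → factor 2725/375 = 7.2667
Step 2: 0.22 mL brought to 800 μL → factor 0.8/0.22 = 3.6364
Step 3: 130 μL brought to 7.8 mL → factor 7800/130 = 60
Step 4: 375 μL brought to 10.2 mL → factor 10200/375 = 27.2
Dilution factor through solution 4 = 7.2667 × 3.6364 × 60 × 27.2 = 43124
[solution 4] = 2.50 μM / 43124 = 5.797 × 10^-5 μM = 0.0580 nM

0.0580 nM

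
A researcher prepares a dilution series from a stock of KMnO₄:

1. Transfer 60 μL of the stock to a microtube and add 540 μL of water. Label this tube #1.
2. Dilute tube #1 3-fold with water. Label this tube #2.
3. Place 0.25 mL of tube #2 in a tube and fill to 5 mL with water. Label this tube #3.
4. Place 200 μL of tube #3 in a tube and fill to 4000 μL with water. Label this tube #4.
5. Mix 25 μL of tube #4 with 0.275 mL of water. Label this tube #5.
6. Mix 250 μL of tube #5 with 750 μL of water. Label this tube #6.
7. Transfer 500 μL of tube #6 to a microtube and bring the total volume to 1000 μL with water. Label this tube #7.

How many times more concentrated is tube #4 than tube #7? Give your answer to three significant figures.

Step 1: 60 μL + 540 μL = 600 μL total → factor 600/60 = 10
Step 2: 3-fold → factor 3
Step 3: 0.25 mL brought to 5 mL → factor 5/0.25 = 20
Step 4: 200 μL brought to 4000 μL → factor 4000/200 = 20
Step 5: 25 μL + 0.275 mL = 300 μL total → factor 300/25 = 12
Step 6: 250 μL + 750 μL = 1000 μL total → factor 1000/250 = 4
Step 7: 500 μL brought to 1000 μL → factor 1000/500 = 2
Dilution factor to tube #4 = 12000; to tube #7 = 1.152 × 10^6
[tube #4]/[tube #7] = (factor to tube #7)/(factor to tube #4) = 1.152 × 10^6/12000 = 96.0

96.0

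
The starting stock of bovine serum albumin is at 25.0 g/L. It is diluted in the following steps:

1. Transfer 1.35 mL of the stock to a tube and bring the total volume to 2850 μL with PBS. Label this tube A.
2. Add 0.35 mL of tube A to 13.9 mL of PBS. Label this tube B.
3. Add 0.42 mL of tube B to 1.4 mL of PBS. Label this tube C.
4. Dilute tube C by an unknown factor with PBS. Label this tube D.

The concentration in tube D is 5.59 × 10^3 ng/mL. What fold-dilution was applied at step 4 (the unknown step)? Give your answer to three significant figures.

Step 1: 1.35 mL brought to 2850 μL → factor 2.85/1.35 = 2.1111
Step 2: 0.35 mL + 13.9 mL = 14.25 mL total → factor 14.25/0.35 = 40.714
Step 3: 0.42 mL + 1.4 mL = 1.82 mL total → factor 1.82/0.42 = 4.3333
Step 4: unknown factor x
Product of known-step factors = 372.46
Overall factor = 25.0 g/L / (5.59 × 10^3 ng/mL) = 4472.3
x = 4472.3 / 372.46 = 12.0

12.0-fold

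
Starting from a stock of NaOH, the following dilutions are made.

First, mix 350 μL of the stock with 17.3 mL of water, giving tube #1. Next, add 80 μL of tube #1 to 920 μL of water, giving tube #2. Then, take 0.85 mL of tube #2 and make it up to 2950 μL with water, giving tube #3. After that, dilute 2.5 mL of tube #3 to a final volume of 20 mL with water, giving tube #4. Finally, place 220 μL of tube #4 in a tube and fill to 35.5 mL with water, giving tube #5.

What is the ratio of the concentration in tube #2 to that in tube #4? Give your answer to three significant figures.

27.8

Step 1: 350 μL + 17.3 mL = 17650 μL total → factor 17650/350 = 50.429
Step 2: 80 μL + 920 μL = 1000 μL total → factor 1000/80 = 12.5
Step 3: 0.85 mL brought to 2950 μL → factor 2.95/0.85 = 3.4706
Step 4: 2.5 mL brought to 20 mL → factor 20/2.5 = 8
Dilution factor to tube #2 = 630.36; to tube #4 = 17502
[tube #2]/[tube #4] = (factor to tube #4)/(factor to tube #2) = 17502/630.36 = 27.8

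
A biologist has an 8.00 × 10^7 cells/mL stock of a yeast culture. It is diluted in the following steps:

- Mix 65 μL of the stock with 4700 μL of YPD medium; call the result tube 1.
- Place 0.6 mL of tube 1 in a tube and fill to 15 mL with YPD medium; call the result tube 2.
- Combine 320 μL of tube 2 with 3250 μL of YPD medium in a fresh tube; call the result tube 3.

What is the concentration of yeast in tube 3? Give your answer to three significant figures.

3.91 × 10^3 cells/mL

Step 1: 65 μL + 4700 μL = 4765 μL total → factor 4765/65 = 73.308
Step 2: 0.6 mL brought to 15 mL → factor 15/0.6 = 25
Step 3: 320 μL + 3250 μL = 3570 μL total → factor 3570/320 = 11.156
Overall dilution factor = 73.308 × 25 × 11.156 = 20446
Final = 8.00 × 10^7 cells/mL / 20446 = 3.91 × 10^3 cells/mL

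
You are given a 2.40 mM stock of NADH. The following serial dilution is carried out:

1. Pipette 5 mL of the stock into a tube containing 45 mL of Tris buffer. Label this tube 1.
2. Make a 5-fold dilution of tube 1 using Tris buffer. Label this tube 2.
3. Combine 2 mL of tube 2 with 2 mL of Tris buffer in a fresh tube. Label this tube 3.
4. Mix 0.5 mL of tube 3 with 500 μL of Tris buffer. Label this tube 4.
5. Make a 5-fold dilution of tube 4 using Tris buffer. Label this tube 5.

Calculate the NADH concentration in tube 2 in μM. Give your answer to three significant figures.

Step 1: 5 mL + 45 mL = 50 mL total → factor 50/5 = 10
Step 2: 5-fold → factor 5
Dilution factor through tube 2 = 10 × 5 = 50
[tube 2] = 2.40 mM / 50 = 0.04800 mM = 48.0 μM

48.0 μM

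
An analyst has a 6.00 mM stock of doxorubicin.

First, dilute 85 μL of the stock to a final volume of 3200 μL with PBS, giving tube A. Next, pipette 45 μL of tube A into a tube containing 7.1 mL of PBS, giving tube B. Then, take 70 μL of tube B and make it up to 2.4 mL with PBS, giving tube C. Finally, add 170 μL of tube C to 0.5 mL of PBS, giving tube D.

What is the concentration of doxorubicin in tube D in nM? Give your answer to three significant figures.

Step 1: 85 μL brought to 3200 μL → factor 3200/85 = 37.647
Step 2: 45 μL + 7.1 mL = 7145 μL total → factor 7145/45 = 158.78
Step 3: 70 μL brought to 2.4 mL → factor 2400/70 = 34.286
Step 4: 170 μL + 0.5 mL = 670 μL total → factor 670/170 = 3.9412
Overall dilution factor = 37.647 × 158.78 × 34.286 × 3.9412 = 8.0772 × 10^5
Final = 6.00 mM / 8.0772 × 10^5 = 7.428 × 10^-6 mM = 7.43 nM

7.43 nM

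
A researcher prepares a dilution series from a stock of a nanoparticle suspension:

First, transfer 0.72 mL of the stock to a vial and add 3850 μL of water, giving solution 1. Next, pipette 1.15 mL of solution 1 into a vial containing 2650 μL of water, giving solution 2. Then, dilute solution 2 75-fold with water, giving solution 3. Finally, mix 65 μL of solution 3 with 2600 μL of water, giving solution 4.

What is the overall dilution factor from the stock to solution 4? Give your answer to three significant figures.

Step 1: 0.72 mL + 3850 μL = 4.57 mL total → factor 4.57/0.72 = 6.3472
Step 2: 1.15 mL + 2650 μL = 3.8 mL total → factor 3.8/1.15 = 3.3043
Step 3: 75-fold → factor 75
Step 4: 65 μL + 2600 μL = 2665 μL total → factor 2665/65 = 41
Overall dilution factor = 6.3472 × 3.3043 × 75 × 41 = 64493

6.45 × 10^4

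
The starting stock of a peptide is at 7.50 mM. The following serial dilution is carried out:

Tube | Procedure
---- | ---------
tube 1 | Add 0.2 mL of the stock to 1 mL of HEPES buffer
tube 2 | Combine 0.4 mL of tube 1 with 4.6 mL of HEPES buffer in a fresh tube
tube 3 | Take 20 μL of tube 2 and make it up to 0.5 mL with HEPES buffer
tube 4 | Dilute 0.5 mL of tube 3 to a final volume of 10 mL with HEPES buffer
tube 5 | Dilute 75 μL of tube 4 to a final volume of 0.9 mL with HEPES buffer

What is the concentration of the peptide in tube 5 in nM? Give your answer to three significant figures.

Step 1: 0.2 mL + 1 mL = 1.2 mL total → factor 1.2/0.2 = 6
Step 2: 0.4 mL + 4.6 mL = 5 mL total → factor 5/0.4 = 12.5
Step 3: 20 μL brought to 0.5 mL → factor 500/20 = 25
Step 4: 0.5 mL brought to 10 mL → factor 10/0.5 = 20
Step 5: 75 μL brought to 0.9 mL → factor 900/75 = 12
Overall dilution factor = 6 × 12.5 × 25 × 20 × 12 = 4.5 × 10^5
Final = 7.50 mM / 4.5 × 10^5 = 1.667 × 10^-5 mM = 16.7 nM

16.7 nM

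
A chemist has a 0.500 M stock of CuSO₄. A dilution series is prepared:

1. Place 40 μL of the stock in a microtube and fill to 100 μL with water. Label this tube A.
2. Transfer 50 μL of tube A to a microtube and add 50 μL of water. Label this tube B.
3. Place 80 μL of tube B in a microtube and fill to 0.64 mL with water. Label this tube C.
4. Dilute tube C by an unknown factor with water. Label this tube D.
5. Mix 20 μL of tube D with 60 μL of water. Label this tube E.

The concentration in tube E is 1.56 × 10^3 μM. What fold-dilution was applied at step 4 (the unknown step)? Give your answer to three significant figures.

2.00-fold

Step 1: 40 μL brought to 100 μL → factor 100/40 = 2.5
Step 2: 50 μL + 50 μL = 100 μL total → factor 100/50 = 2
Step 3: 80 μL brought to 0.64 mL → factor 640/80 = 8
Step 4: unknown factor x
Step 5: 20 μL + 60 μL = 80 μL total → factor 80/20 = 4
Product of known-step factors = 160
Overall factor = 0.500 M / (1.56 × 10^3 μM) = 320.51
x = 320.51 / 160 = 2.00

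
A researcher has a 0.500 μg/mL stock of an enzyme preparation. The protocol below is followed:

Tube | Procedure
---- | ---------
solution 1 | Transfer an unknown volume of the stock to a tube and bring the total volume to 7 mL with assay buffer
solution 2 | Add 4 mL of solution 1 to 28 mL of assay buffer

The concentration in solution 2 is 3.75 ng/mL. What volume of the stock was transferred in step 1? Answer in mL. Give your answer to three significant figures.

0.420 mL

Step 1: v brought to 7 mL → factor = 7 mL/v
Step 2: 4 mL + 28 mL = 32 mL total → factor 32/4 = 8
Product of known-step factors = 8
Overall factor = 0.500 μg/mL / (3.75 ng/mL) = 133.33
Step-1 factor = 133.33 / 8 = 16.667
v = 7 mL / 16.667 = 0.420 mL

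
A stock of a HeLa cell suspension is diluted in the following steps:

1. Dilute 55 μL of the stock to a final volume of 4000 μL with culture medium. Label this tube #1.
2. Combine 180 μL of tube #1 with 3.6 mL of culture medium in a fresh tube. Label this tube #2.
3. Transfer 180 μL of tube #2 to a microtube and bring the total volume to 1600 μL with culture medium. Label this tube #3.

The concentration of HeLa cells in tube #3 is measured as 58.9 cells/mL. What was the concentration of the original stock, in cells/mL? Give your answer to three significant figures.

Step 1: 55 μL brought to 4000 μL → factor 4000/55 = 72.727
Step 2: 180 μL + 3.6 mL = 3780 μL total → factor 3780/180 = 21
Step 3: 180 μL brought to 1600 μL → factor 1600/180 = 8.8889
Overall dilution factor = 72.727 × 21 × 8.8889 = 13576
Stock = 58.9 cells/mL × 13576 = 8.00 × 10^5 cells/mL

8.00 × 10^5 cells/mL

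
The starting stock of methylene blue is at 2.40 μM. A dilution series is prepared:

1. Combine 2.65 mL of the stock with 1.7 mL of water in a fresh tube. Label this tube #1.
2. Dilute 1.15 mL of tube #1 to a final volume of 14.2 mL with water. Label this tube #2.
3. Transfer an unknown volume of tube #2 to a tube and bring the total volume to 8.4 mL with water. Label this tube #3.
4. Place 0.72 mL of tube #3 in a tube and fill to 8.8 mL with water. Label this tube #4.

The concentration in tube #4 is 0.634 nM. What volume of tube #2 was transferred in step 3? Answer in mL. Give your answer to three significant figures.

0.550 mL

Step 1: 2.65 mL + 1.7 mL = 4.35 mL total → factor 4.35/2.65 = 1.6415
Step 2: 1.15 mL brought to 14.2 mL → factor 14.2/1.15 = 12.348
Step 3: v brought to 8.4 mL → factor = 8.4 mL/v
Step 4: 0.72 mL brought to 8.8 mL → factor 8.8/0.72 = 12.222
Product of known-step factors = 247.73
Overall factor = 2.40 μM / (0.634 nM) = 3785.5
Step-3 factor = 3785.5 / 247.73 = 15.281
v = 8.4 mL / 15.281 = 0.550 mL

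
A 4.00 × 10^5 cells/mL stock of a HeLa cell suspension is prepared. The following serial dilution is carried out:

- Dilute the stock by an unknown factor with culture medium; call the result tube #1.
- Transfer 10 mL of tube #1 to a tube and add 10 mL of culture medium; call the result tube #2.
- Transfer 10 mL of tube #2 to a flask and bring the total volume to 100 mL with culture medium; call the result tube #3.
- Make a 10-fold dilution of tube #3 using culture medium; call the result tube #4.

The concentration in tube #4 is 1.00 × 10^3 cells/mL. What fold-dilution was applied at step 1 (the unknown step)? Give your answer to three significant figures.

2.00-fold

Step 1: unknown factor x
Step 2: 10 mL + 10 mL = 20 mL total → factor 20/10 = 2
Step 3: 10 mL brought to 100 mL → factor 100/10 = 10
Step 4: 10-fold → factor 10
Product of known-step factors = 200
Overall factor = 4.00 × 10^5 cells/mL / (1.00 × 10^3 cells/mL) = 400
x = 400 / 200 = 2.00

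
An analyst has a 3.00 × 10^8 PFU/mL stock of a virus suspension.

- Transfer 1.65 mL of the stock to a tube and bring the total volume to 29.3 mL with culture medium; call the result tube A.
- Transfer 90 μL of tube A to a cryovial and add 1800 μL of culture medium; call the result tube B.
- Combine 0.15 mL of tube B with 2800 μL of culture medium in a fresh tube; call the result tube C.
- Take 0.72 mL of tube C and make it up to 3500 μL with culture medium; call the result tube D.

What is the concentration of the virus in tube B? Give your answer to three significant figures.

Step 1: 1.65 mL brought to 29.3 mL → factor 29.3/1.65 = 17.758
Step 2: 90 μL + 1800 μL = 1890 μL total → factor 1890/90 = 21
Dilution factor through tube B = 17.758 × 21 = 372.91
[tube B] = 3.00 × 10^8 PFU/mL / 372.91 = 8.04 × 10^5 PFU/mL

8.04 × 10^5 PFU/mL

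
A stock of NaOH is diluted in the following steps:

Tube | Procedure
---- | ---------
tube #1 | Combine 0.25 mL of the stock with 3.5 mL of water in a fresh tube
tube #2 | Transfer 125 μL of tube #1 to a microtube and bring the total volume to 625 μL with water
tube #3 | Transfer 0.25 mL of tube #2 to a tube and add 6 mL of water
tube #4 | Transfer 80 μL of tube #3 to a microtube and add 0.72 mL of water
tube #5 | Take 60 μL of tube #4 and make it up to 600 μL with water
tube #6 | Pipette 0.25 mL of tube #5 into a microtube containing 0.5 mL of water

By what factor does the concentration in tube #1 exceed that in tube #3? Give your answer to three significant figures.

125

Step 1: 0.25 mL + 3.5 mL = 3.75 mL total → factor 3.75/0.25 = 15
Step 2: 125 μL brought to 625 μL → factor 625/125 = 5
Step 3: 0.25 mL + 6 mL = 6.25 mL total → factor 6.25/0.25 = 25
Dilution factor to tube #1 = 15; to tube #3 = 1875
[tube #1]/[tube #3] = (factor to tube #3)/(factor to tube #1) = 1875/15 = 125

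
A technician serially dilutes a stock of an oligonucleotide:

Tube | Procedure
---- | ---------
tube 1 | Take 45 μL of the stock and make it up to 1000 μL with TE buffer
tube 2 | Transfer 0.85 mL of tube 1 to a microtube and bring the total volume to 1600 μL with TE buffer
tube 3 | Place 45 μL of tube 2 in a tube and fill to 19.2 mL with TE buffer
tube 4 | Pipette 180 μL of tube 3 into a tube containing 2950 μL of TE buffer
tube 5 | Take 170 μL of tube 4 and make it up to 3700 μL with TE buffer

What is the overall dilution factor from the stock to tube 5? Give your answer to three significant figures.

6.75 × 10^6

Step 1: 45 μL brought to 1000 μL → factor 1000/45 = 22.222
Step 2: 0.85 mL brought to 1600 μL → factor 1.6/0.85 = 1.8824
Step 3: 45 μL brought to 19.2 mL → factor 19200/45 = 426.67
Step 4: 180 μL + 2950 μL = 3130 μL total → factor 3130/180 = 17.389
Step 5: 170 μL brought to 3700 μL → factor 3700/170 = 21.765
Overall dilution factor = 22.222 × 1.8824 × 426.67 × 17.389 × 21.765 = 6.7546 × 10^6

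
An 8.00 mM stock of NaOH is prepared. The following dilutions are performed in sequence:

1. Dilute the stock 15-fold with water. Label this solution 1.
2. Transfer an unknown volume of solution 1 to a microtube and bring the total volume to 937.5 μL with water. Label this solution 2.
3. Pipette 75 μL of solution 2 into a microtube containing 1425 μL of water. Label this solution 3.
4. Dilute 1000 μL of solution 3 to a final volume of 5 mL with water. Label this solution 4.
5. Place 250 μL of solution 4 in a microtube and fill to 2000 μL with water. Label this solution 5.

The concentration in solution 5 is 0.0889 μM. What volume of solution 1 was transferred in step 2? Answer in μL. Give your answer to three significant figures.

Step 1: 15-fold → factor 15
Step 2: v brought to 937.5 μL → factor = 937.5 μL/v
Step 3: 75 μL + 1425 μL = 1500 μL total → factor 1500/75 = 20
Step 4: 1000 μL brought to 5 mL → factor 5000/1000 = 5
Step 5: 250 μL brought to 2000 μL → factor 2000/250 = 8
Product of known-step factors = 12000
Overall factor = 8.00 mM / (0.0889 μM) = 89989
Step-2 factor = 89989 / 12000 = 7.4991
v = 937.5 μL / 7.4991 = 125 μL

125 μL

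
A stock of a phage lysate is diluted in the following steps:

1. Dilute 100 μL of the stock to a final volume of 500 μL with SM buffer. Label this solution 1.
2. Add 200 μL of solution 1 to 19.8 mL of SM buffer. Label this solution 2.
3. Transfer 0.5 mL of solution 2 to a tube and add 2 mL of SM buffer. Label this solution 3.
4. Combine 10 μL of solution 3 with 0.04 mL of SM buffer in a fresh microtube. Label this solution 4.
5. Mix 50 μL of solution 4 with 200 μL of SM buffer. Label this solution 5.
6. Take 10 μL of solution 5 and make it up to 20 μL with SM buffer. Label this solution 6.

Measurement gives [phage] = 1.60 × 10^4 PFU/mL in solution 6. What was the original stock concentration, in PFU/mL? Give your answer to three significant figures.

Step 1: 100 μL brought to 500 μL → factor 500/100 = 5
Step 2: 200 μL + 19.8 mL = 20000 μL total → factor 20000/200 = 100
Step 3: 0.5 mL + 2 mL = 2.5 mL total → factor 2.5/0.5 = 5
Step 4: 10 μL + 0.04 mL = 50 μL total → factor 50/10 = 5
Step 5: 50 μL + 200 μL = 250 μL total → factor 250/50 = 5
Step 6: 10 μL brought to 20 μL → factor 20/10 = 2
Overall dilution factor = 5 × 100 × 5 × 5 × 5 × 2 = 1.25 × 10^5
Stock = 1.60 × 10^4 PFU/mL × 1.25 × 10^5 = 2.00 × 10^9 PFU/mL

2.00 × 10^9 PFU/mL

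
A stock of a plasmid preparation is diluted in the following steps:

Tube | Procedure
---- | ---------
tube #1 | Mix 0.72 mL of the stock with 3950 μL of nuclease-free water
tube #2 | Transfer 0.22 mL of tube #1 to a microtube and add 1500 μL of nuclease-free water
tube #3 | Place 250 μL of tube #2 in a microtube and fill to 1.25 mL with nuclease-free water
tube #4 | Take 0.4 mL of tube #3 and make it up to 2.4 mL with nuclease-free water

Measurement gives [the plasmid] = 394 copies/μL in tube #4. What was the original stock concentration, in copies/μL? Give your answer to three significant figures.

5.99 × 10^5 copies/μL

Step 1: 0.72 mL + 3950 μL = 4.67 mL total → factor 4.67/0.72 = 6.4861
Step 2: 0.22 mL + 1500 μL = 1.72 mL total → factor 1.72/0.22 = 7.8182
Step 3: 250 μL brought to 1.25 mL → factor 1250/250 = 5
Step 4: 0.4 mL brought to 2.4 mL → factor 2.4/0.4 = 6
Overall dilution factor = 6.4861 × 7.8182 × 5 × 6 = 1521.3
Stock = 394 copies/μL × 1521.3 = 5.99 × 10^5 copies/μL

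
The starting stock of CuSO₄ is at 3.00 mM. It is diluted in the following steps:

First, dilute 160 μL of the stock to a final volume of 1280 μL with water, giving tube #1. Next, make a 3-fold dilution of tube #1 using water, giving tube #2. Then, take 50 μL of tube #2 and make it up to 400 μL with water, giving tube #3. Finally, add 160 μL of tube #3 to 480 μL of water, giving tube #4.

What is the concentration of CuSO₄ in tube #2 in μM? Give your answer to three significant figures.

125 μM

Step 1: 160 μL brought to 1280 μL → factor 1280/160 = 8
Step 2: 3-fold → factor 3
Dilution factor through tube #2 = 8 × 3 = 24
[tube #2] = 3.00 mM / 24 = 0.1250 mM = 125 μM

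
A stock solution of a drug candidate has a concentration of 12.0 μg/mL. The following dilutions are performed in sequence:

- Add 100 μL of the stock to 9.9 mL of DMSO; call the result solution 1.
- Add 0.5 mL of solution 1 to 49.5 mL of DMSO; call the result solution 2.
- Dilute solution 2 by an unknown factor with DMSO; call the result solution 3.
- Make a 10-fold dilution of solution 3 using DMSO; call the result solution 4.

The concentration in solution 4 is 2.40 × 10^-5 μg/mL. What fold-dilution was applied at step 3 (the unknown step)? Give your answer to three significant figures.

Step 1: 100 μL + 9.9 mL = 10000 μL total → factor 10000/100 = 100
Step 2: 0.5 mL + 49.5 mL = 50 mL total → factor 50/0.5 = 100
Step 3: unknown factor x
Step 4: 10-fold → factor 10
Product of known-step factors = 1 × 10^5
Overall factor = 12.0 μg/mL / (2.40 × 10^-5 μg/mL) = 5 × 10^5
x = 5 × 10^5 / 1 × 10^5 = 5.00

5.00-fold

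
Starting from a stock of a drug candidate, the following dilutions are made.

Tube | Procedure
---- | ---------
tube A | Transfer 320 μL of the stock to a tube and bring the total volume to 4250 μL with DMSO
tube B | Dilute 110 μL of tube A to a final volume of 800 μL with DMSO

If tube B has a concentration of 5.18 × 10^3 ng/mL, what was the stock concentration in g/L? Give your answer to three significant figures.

Step 1: 320 μL brought to 4250 μL → factor 4250/320 = 13.281
Step 2: 110 μL brought to 800 μL → factor 800/110 = 7.2727
Overall dilution factor = 13.281 × 7.2727 = 96.591
Stock = 5.18 × 10^3 ng/mL × 96.591 = 5.003 × 10^5 ng/mL = 0.500 g/L

0.500 g/L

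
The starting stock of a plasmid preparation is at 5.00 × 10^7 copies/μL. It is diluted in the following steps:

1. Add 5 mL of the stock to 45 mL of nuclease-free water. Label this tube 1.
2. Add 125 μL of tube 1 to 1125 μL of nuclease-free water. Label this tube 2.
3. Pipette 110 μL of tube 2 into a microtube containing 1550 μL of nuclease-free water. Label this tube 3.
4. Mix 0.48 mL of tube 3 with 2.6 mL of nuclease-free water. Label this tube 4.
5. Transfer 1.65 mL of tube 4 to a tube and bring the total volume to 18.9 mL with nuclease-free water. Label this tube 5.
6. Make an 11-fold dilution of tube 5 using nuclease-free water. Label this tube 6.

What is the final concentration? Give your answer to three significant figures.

41.0 copies/μL

Step 1: 5 mL + 45 mL = 50 mL total → factor 50/5 = 10
Step 2: 125 μL + 1125 μL = 1250 μL total → factor 1250/125 = 10
Step 3: 110 μL + 1550 μL = 1660 μL total → factor 1660/110 = 15.091
Step 4: 0.48 mL + 2.6 mL = 3.08 mL total → factor 3.08/0.48 = 6.4167
Step 5: 1.65 mL brought to 18.9 mL → factor 18.9/1.65 = 11.455
Step 6: 11-fold → factor 11
Overall dilution factor = 10 × 10 × 15.091 × 6.4167 × 11.455 × 11 = 1.2201 × 10^6
Final = 5.00 × 10^7 copies/μL / 1.2201 × 10^6 = 41.0 copies/μL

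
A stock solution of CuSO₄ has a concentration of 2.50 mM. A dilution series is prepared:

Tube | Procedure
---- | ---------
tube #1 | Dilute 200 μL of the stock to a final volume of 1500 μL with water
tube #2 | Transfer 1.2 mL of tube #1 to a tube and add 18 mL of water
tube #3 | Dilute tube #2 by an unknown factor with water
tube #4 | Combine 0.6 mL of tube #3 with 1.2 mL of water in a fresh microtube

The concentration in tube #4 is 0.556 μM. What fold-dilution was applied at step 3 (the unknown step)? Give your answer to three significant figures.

Step 1: 200 μL brought to 1500 μL → factor 1500/200 = 7.5
Step 2: 1.2 mL + 18 mL = 19.2 mL total → factor 19.2/1.2 = 16
Step 3: unknown factor x
Step 4: 0.6 mL + 1.2 mL = 1.8 mL total → factor 1.8/0.6 = 3
Product of known-step factors = 360
Overall factor = 2.50 mM / (0.556 μM) = 4496.4
x = 4496.4 / 360 = 12.5

12.5-fold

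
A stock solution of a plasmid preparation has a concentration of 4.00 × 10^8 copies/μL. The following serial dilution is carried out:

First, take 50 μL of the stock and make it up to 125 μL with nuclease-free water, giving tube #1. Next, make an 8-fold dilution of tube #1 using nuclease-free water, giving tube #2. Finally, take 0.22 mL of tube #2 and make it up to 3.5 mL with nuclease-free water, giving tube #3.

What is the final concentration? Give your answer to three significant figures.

1.26 × 10^6 copies/μL

Step 1: 50 μL brought to 125 μL → factor 125/50 = 2.5
Step 2: 8-fold → factor 8
Step 3: 0.22 mL brought to 3.5 mL → factor 3.5/0.22 = 15.909
Overall dilution factor = 2.5 × 8 × 15.909 = 318.18
Final = 4.00 × 10^8 copies/μL / 318.18 = 1.26 × 10^6 copies/μL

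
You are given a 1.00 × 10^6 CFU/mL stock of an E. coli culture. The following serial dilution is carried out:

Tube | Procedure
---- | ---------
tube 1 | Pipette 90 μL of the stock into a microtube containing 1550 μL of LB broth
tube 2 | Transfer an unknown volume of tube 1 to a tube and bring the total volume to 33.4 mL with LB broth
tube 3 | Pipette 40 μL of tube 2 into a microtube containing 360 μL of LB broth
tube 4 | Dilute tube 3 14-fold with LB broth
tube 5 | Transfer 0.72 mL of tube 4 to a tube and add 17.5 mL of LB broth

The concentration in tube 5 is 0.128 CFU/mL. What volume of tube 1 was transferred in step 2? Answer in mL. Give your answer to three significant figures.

0.276 mL

Step 1: 90 μL + 1550 μL = 1640 μL total → factor 1640/90 = 18.222
Step 2: v brought to 33.4 mL → factor = 33.4 mL/v
Step 3: 40 μL + 360 μL = 400 μL total → factor 400/40 = 10
Step 4: 14-fold → factor 14
Step 5: 0.72 mL + 17.5 mL = 18.22 mL total → factor 18.22/0.72 = 25.306
Product of known-step factors = 64557
Overall factor = 1.00 × 10^6 CFU/mL / (0.128 CFU/mL) = 7.8125 × 10^6
Step-2 factor = 7.8125 × 10^6 / 64557 = 121.02
v = 33.4 mL / 121.02 = 0.276 mL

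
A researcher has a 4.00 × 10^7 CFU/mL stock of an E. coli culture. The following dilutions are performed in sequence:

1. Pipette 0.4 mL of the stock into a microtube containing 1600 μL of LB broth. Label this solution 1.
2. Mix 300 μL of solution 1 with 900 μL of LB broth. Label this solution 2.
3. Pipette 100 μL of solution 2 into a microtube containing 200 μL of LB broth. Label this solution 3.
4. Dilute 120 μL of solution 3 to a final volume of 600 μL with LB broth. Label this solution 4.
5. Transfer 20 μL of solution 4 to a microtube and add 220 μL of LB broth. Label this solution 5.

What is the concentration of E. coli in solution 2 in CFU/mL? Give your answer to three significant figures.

2.00 × 10^6 CFU/mL

Step 1: 0.4 mL + 1600 μL = 2 mL total → factor 2/0.4 = 5
Step 2: 300 μL + 900 μL = 1200 μL total → factor 1200/300 = 4
Dilution factor through solution 2 = 5 × 4 = 20
[solution 2] = 4.00 × 10^7 CFU/mL / 20 = 2.00 × 10^6 CFU/mL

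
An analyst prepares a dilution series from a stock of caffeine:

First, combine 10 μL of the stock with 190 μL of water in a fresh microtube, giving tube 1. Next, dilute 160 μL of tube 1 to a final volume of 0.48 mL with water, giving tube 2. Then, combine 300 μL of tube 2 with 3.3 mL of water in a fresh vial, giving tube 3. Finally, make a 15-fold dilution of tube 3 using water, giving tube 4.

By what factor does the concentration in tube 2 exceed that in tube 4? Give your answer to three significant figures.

Step 1: 10 μL + 190 μL = 200 μL total → factor 200/10 = 20
Step 2: 160 μL brought to 0.48 mL → factor 480/160 = 3
Step 3: 300 μL + 3.3 mL = 3600 μL total → factor 3600/300 = 12
Step 4: 15-fold → factor 15
Dilution factor to tube 2 = 60; to tube 4 = 10800
[tube 2]/[tube 4] = (factor to tube 4)/(factor to tube 2) = 10800/60 = 180

180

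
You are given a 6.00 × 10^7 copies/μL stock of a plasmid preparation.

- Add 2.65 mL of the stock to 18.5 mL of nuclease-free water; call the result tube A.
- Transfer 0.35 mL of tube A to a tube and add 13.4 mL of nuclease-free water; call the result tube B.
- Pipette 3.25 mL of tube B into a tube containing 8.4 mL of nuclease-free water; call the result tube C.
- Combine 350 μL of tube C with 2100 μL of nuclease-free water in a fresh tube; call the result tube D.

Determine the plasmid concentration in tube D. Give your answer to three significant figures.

7.63 × 10^3 copies/μL

Step 1: 2.65 mL + 18.5 mL = 21.15 mL total → factor 21.15/2.65 = 7.9811
Step 2: 0.35 mL + 13.4 mL = 13.75 mL total → factor 13.75/0.35 = 39.286
Step 3: 3.25 mL + 8.4 mL = 11.65 mL total → factor 11.65/3.25 = 3.5846
Step 4: 350 μL + 2100 μL = 2450 μL total → factor 2450/350 = 7
Overall dilution factor = 7.9811 × 39.286 × 3.5846 × 7 = 7867.6
Final = 6.00 × 10^7 copies/μL / 7867.6 = 7.63 × 10^3 copies/μL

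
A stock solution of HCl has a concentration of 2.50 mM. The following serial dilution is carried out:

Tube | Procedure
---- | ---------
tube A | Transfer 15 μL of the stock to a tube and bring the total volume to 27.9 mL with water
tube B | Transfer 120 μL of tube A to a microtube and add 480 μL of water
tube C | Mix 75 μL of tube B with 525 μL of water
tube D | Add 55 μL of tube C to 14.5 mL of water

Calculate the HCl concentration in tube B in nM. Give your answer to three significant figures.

Step 1: 15 μL brought to 27.9 mL → factor 27900/15 = 1860
Step 2: 120 μL + 480 μL = 600 μL total → factor 600/120 = 5
Dilution factor through tube B = 1860 × 5 = 9300
[tube B] = 2.50 mM / 9300 = 0.0002688 mM = 269 nM

269 nM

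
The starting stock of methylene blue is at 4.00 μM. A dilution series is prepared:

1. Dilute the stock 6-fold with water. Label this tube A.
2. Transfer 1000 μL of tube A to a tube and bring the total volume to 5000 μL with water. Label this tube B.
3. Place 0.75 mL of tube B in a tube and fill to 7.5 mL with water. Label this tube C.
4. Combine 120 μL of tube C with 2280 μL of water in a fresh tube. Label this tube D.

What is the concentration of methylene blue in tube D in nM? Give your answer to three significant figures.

Step 1: 6-fold → factor 6
Step 2: 1000 μL brought to 5000 μL → factor 5000/1000 = 5
Step 3: 0.75 mL brought to 7.5 mL → factor 7.5/0.75 = 10
Step 4: 120 μL + 2280 μL = 2400 μL total → factor 2400/120 = 20
Overall dilution factor = 6 × 5 × 10 × 20 = 6000
Final = 4.00 μM / 6000 = 0.0006667 μM = 0.667 nM

0.667 nM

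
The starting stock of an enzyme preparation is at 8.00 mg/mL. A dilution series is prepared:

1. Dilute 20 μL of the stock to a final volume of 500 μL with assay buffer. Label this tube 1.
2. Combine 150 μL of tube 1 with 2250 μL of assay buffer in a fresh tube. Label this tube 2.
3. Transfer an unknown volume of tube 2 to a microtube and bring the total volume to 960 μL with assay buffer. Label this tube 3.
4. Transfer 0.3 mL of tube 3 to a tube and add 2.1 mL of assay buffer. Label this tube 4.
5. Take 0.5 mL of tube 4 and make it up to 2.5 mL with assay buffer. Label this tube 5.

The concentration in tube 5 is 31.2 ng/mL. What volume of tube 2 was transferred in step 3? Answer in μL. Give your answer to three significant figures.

Step 1: 20 μL brought to 500 μL → factor 500/20 = 25
Step 2: 150 μL + 2250 μL = 2400 μL total → factor 2400/150 = 16
Step 3: v brought to 960 μL → factor = 960 μL/v
Step 4: 0.3 mL + 2.1 mL = 2.4 mL total → factor 2.4/0.3 = 8
Step 5: 0.5 mL brought to 2.5 mL → factor 2.5/0.5 = 5
Product of known-step factors = 16000
Overall factor = 8.00 mg/mL / (31.2 ng/mL) = 2.5641 × 10^5
Step-3 factor = 2.5641 × 10^5 / 16000 = 16.026
v = 960 μL / 16.026 = 59.9 μL

59.9 μL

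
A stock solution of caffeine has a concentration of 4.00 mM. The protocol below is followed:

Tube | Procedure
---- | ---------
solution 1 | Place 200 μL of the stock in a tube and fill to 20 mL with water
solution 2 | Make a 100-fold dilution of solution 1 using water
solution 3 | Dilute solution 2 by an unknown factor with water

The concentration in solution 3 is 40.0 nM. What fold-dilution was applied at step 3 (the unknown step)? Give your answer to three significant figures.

Step 1: 200 μL brought to 20 mL → factor 20000/200 = 100
Step 2: 100-fold → factor 100
Step 3: unknown factor x
Product of known-step factors = 10000
Overall factor = 4.00 mM / (40.0 nM) = 1 × 10^5
x = 1 × 10^5 / 10000 = 10.0

10.0-fold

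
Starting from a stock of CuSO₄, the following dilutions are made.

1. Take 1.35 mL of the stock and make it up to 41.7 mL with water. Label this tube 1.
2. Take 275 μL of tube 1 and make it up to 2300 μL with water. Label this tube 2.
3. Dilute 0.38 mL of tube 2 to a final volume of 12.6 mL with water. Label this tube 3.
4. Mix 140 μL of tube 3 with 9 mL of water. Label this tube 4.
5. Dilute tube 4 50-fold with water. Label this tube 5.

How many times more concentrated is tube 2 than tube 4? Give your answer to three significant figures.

2.16 × 10^3

Step 1: 1.35 mL brought to 41.7 mL → factor 41.7/1.35 = 30.889
Step 2: 275 μL brought to 2300 μL → factor 2300/275 = 8.3636
Step 3: 0.38 mL brought to 12.6 mL → factor 12.6/0.38 = 33.158
Step 4: 140 μL + 9 mL = 9140 μL total → factor 9140/140 = 65.286
Dilution factor to tube 2 = 258.34; to tube 4 = 5.5925 × 10^5
[tube 2]/[tube 4] = (factor to tube 4)/(factor to tube 2) = 5.5925 × 10^5/258.34 = 2.16 × 10^3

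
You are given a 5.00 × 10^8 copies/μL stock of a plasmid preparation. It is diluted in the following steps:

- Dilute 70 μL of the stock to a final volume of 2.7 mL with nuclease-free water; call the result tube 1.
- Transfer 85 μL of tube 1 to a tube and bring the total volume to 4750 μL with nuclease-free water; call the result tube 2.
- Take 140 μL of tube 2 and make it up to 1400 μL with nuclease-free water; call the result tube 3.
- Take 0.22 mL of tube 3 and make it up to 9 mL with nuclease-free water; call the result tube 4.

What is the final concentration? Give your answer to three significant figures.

Step 1: 70 μL brought to 2.7 mL → factor 2700/70 = 38.571
Step 2: 85 μL brought to 4750 μL → factor 4750/85 = 55.882
Step 3: 140 μL brought to 1400 μL → factor 1400/140 = 10
Step 4: 0.22 mL brought to 9 mL → factor 9/0.22 = 40.909
Overall dilution factor = 38.571 × 55.882 × 10 × 40.909 = 8.8178 × 10^5
Final = 5.00 × 10^8 copies/μL / 8.8178 × 10^5 = 567 copies/μL

567 copies/μL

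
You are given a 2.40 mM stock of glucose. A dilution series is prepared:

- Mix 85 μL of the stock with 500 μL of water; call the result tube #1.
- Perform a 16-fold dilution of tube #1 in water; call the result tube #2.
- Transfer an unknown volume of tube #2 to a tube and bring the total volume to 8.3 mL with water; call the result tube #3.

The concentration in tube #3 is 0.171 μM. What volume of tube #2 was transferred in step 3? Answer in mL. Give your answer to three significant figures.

Step 1: 85 μL + 500 μL = 585 μL total → factor 585/85 = 6.8824
Step 2: 16-fold → factor 16
Step 3: v brought to 8.3 mL → factor = 8.3 mL/v
Product of known-step factors = 110.12
Overall factor = 2.40 mM / (0.171 μM) = 14035
Step-3 factor = 14035 / 110.12 = 127.46
v = 8.3 mL / 127.46 = 0.0651 mL

0.0651 mL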